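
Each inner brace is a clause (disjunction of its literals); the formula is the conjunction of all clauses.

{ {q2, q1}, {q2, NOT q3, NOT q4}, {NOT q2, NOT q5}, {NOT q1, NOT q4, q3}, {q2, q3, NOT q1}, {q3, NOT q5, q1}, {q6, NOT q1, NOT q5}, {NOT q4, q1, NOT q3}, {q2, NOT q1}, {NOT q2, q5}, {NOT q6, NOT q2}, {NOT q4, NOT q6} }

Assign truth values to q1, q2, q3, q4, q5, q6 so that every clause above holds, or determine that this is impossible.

Try q2 = true.
The clause (NOT q5) is unit, so q5 = false.
Now (q5) is unsatisfied and unit — conflict.
Backtrack on q2: now try q2 = false.
The clause (q1) is unit, so q1 = true.
Now (NOT q1) is unsatisfied and unit — conflict.
Both values of q2 lead to a conflict.

UNSATISFIABLE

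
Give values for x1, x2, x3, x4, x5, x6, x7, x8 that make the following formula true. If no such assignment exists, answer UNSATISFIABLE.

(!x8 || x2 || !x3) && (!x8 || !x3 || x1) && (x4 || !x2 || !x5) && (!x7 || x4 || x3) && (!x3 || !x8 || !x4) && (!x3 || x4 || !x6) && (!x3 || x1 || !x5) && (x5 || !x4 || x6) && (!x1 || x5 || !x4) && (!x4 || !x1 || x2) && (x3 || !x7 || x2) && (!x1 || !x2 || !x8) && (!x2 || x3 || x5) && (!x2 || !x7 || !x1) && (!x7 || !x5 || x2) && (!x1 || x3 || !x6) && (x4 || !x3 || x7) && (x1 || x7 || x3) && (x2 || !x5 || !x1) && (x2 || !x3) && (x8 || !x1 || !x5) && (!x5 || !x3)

x1: false,  x2: true,  x3: true,  x4: true,  x5: false,  x6: true,  x7: false,  x8: false

Try x2 = true.
Try x4 = true.
Try x3 = true.
(!x8) alone gives x8 = false.
(!x5) alone gives x5 = false.
(x6) alone gives x6 = true.
(!x1) alone gives x1 = false.
All clauses hold; x7 can take either value.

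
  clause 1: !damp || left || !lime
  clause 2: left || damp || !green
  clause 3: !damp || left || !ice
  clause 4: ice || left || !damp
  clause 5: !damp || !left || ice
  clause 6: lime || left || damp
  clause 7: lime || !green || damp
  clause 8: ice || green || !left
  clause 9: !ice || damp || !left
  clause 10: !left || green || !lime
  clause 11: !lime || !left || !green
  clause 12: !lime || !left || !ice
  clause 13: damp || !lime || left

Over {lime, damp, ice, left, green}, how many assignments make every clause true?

There are 2^5 = 32 truth assignments over (lime, damp, ice, left, green).
Split on left. With left = true, the clauses containing left are satisfied and !left drops from the rest; 2 of the 2^4 = 16 assignments to the other variables satisfy what remains.
With left = false, by the same count on the reduced clause set, 0 assignments work.
Total: 2 + 0 = 2.

2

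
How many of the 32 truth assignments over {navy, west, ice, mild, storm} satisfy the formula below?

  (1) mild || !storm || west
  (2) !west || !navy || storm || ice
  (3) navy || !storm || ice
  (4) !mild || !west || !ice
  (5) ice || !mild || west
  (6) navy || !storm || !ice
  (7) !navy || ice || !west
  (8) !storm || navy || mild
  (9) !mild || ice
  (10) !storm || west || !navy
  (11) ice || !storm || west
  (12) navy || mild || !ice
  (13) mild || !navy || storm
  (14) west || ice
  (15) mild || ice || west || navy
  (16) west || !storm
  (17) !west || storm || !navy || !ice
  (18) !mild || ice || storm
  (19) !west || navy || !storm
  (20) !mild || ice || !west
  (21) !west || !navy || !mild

4

There are 2^5 = 32 truth assignments over (navy, west, ice, mild, storm).
Split on navy. With navy = true, the clauses containing navy are satisfied and !navy drops from the rest; 2 of the 2^4 = 16 assignments to the other variables satisfy what remains.
With navy = false, by the same count on the reduced clause set, 2 assignments work.
(One model: navy=F, west=F, ice=T, mild=T, storm=F.)
Total: 2 + 2 = 4.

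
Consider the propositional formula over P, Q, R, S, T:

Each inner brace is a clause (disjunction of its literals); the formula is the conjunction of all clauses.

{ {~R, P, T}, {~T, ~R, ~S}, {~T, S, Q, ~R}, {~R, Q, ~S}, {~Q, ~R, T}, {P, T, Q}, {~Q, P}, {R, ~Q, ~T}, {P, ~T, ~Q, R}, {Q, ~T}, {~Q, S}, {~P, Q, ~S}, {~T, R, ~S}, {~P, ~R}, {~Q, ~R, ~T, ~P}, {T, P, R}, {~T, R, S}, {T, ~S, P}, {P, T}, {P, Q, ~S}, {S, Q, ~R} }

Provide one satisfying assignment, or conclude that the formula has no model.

P: 1; Q: 0; R: 0; S: 0; T: 0

Try Q = 0.
The clause (~T) is unit, so T = 0.
The clause (P) is unit, so P = 1.
The clause (~S) is unit, so S = 0.
The clause (~R) is unit, so R = 0.
All clauses are satisfied.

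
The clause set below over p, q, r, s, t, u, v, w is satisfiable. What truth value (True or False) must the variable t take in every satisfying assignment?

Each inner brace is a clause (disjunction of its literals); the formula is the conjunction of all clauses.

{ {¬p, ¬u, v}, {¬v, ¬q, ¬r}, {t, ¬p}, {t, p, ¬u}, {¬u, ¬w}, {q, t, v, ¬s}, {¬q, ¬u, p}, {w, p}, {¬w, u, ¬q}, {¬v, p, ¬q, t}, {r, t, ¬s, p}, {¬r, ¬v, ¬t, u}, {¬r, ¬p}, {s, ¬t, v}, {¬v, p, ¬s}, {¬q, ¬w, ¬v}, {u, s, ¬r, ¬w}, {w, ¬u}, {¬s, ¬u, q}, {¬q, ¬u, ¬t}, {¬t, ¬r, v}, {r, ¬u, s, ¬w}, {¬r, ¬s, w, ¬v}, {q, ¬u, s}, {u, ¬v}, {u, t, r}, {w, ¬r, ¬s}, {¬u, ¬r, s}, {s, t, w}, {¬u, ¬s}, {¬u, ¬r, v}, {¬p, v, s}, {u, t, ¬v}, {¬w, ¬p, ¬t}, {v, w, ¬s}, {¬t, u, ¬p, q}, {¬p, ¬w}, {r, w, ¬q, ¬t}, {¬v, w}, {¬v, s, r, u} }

Suppose t = False.
(¬p) alone gives p = False.
(¬u) alone gives u = False.
(w) alone gives w = True.
(¬q) alone gives q = False.
(¬v) alone gives v = False.
(¬s) alone gives s = False.
(¬r) alone gives r = False.
Now (r) is unsatisfied and unit — conflict.
So every satisfying assignment has t = True.

True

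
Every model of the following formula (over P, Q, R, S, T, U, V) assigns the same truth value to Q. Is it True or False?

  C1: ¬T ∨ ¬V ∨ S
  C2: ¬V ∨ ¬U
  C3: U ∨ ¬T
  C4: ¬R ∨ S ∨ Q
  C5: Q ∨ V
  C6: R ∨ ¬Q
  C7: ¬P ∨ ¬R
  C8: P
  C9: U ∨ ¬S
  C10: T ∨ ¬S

Suppose Q = True.
From the singleton clause (R), R = True.
From the singleton clause (¬P), P = False.
Now (P) is unsatisfied and unit — conflict.
So every satisfying assignment has Q = False.

False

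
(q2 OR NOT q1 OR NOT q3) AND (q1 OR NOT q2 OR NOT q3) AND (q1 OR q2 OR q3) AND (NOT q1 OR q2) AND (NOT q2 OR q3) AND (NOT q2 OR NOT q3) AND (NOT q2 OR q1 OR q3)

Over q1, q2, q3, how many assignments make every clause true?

There are 2^3 = 8 truth assignments over (q1, q2, q3).
Check each against the 7 clauses (columns in the order q1, q2, q3):
  F F F  ✗ fails (q1 OR q2 OR q3)
  F F T  ✓ satisfies all
  F T F  ✗ fails (NOT q2 OR q3)
  F T T  ✗ fails (q1 OR NOT q2 OR NOT q3)
  T F F  ✗ fails (NOT q1 OR q2)
  T F T  ✗ fails (q2 OR NOT q1 OR NOT q3)
  T T F  ✗ fails (NOT q2 OR q3)
  T T T  ✗ fails (NOT q2 OR NOT q3)
1 of the 8 rows is a model.

1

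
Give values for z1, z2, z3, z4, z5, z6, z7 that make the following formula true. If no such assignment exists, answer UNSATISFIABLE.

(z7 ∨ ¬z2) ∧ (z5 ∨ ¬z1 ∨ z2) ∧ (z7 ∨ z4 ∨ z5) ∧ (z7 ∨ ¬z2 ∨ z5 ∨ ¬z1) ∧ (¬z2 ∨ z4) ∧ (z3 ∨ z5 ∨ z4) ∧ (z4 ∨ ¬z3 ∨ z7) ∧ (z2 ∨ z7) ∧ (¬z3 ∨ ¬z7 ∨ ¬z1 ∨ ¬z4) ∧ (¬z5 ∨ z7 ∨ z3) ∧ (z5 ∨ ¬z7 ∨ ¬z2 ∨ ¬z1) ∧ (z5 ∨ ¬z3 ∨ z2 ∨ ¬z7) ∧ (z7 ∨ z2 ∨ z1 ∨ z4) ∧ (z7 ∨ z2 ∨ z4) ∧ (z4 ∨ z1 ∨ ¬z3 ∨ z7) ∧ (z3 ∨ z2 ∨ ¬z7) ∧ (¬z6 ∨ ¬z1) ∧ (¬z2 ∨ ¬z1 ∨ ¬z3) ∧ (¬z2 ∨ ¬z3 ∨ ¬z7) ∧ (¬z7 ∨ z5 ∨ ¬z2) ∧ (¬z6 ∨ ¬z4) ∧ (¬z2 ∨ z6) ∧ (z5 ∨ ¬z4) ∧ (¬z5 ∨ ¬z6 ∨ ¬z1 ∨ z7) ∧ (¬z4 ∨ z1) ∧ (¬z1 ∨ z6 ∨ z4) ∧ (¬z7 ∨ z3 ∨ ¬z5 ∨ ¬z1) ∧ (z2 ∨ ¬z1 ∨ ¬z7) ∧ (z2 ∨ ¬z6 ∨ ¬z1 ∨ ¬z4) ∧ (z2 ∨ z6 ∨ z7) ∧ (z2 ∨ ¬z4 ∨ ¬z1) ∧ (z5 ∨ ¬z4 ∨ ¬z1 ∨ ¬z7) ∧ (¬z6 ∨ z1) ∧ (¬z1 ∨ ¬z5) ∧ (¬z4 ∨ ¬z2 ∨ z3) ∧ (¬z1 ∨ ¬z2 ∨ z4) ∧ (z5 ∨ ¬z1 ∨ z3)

Case z7 = True:
Case z2 = False:
(z3) alone gives z3 = True.
(z5) alone gives z5 = True.
(¬z1) alone gives z1 = False.
(¬z4) alone gives z4 = False.
(¬z6) alone gives z6 = False.
Every clause now holds.

z1 ↦ False,  z2 ↦ False,  z3 ↦ True,  z4 ↦ False,  z5 ↦ True,  z6 ↦ False,  z7 ↦ True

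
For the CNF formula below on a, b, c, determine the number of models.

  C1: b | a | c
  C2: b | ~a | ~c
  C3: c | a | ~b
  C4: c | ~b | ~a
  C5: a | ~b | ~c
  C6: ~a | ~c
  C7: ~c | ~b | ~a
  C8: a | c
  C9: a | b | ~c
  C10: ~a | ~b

There are 2^3 = 8 truth assignments over (a, b, c).
Check each against the 10 clauses (columns in the order a, b, c):
  F F F  ✗ fails (b | a | c)
  F F T  ✗ fails (a | b | ~c)
  F T F  ✗ fails (c | a | ~b)
  F T T  ✗ fails (a | ~b | ~c)
  T F F  ✓ satisfies all
  T F T  ✗ fails (b | ~a | ~c)
  T T F  ✗ fails (c | ~b | ~a)
  T T T  ✗ fails (~a | ~c)
1 of the 8 rows is a model.

1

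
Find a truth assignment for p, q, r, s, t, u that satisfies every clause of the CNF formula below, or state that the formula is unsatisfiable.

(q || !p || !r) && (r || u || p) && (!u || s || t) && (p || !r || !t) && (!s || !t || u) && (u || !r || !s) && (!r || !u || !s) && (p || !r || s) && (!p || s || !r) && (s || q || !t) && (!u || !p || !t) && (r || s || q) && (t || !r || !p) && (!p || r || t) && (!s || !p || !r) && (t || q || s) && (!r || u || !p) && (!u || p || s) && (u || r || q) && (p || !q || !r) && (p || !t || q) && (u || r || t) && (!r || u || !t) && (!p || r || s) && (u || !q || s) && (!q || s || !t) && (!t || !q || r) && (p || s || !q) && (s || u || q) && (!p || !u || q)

Suppose q = false.
Suppose p = false.
(!t) alone gives t = false.
(s) alone gives s = true.
Suppose r = false.
(u) alone gives u = true.
All clauses are satisfied.

p: false, q: false, r: false, s: true, t: false, u: true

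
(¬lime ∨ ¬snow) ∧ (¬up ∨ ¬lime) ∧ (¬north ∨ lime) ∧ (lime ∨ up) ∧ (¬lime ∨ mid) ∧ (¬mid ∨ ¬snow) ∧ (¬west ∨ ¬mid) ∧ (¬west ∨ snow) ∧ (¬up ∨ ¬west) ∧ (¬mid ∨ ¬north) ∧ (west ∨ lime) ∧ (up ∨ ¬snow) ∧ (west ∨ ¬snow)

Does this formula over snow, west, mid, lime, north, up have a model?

Satisfiable

Case lime = True:
The clause (¬snow) is unit, so snow = False.
The clause (¬up) is unit, so up = False.
The clause (mid) is unit, so mid = True.
The clause (¬west) is unit, so west = False.
The clause (¬north) is unit, so north = False.
Every clause now holds.
A satisfying assignment: snow ↦ False,  west ↦ False,  mid ↦ True,  lime ↦ True,  north ↦ False,  up ↦ False.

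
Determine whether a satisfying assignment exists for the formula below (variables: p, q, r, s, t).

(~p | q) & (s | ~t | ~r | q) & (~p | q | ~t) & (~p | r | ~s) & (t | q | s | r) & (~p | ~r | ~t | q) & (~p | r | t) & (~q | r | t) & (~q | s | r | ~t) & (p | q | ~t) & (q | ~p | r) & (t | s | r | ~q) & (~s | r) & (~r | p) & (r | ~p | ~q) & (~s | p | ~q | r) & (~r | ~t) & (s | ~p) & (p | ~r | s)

Branch on p: set p = 1.
(q) alone gives q = 1.
(r) alone gives r = 1.
(~t) alone gives t = 0.
(s) alone gives s = 1.
Every clause now holds.
A satisfying assignment: p: 1,  q: 1,  r: 1,  s: 1,  t: 0.

Yes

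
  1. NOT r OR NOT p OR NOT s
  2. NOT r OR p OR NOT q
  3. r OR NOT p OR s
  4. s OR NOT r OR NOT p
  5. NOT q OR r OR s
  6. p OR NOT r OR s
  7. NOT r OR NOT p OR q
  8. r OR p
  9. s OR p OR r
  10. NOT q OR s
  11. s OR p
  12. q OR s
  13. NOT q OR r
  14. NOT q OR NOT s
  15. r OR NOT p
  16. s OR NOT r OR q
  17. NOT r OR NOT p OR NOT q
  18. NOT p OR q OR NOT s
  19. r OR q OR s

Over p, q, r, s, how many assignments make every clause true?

1

There are 2^4 = 16 truth assignments over (p, q, r, s).
Split on q. With q = true, the clauses containing q are satisfied and NOT q drops from the rest; 0 of the 2^3 = 8 assignments to the other variables satisfy what remains.
With q = false, by the same count on the reduced clause set, 1 assignment works.
(One model: p=F, q=F, r=T, s=T.)
Total: 0 + 1 = 1.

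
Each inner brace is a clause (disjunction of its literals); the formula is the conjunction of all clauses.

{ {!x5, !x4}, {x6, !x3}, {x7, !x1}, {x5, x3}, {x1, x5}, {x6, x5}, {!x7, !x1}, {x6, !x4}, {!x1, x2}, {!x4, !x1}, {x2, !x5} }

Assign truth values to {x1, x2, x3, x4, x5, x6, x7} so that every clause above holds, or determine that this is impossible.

Try x5 = true.
Unit clause (!x4) forces x4 = false.
Unit clause (x2) forces x2 = true.
Try x6 = true.
Try x7 = false.
Unit clause (!x1) forces x1 = false.
Every clause is now satisfied; x3 is unconstrained.

x1=false,  x2=true,  x3=false,  x4=false,  x5=true,  x6=true,  x7=false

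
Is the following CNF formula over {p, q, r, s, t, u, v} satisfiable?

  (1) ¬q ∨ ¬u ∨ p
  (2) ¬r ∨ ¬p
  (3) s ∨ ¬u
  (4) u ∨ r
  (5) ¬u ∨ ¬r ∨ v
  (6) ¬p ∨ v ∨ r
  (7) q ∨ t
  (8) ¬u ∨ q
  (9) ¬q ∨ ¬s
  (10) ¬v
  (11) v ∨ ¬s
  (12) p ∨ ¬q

Yes, satisfiable

Unit clause (¬v) forces v = False.
Unit clause (¬s) forces s = False.
Unit clause (¬u) forces u = False.
Unit clause (r) forces r = True.
Unit clause (¬p) forces p = False.
Unit clause (¬q) forces q = False.
Unit clause (t) forces t = True.
Every clause now holds.
A satisfying assignment: p ↦ False, q ↦ False, r ↦ True, s ↦ False, t ↦ True, u ↦ False, v ↦ False.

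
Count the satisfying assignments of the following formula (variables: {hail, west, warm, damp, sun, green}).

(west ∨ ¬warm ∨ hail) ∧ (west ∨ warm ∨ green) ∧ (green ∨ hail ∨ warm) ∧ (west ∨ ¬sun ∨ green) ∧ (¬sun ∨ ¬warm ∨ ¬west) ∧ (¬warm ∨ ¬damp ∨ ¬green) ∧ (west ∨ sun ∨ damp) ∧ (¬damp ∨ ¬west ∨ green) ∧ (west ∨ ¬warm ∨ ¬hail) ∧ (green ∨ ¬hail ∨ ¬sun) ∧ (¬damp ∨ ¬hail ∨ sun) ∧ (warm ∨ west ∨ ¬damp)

There are 2^6 = 64 truth assignments over (hail, west, warm, damp, sun, green).
Split on hail. With hail = True, the clauses containing hail are satisfied and ¬hail drops from the rest; 7 of the 2^5 = 32 assignments to the other variables satisfy what remains.
With hail = False, by the same count on the reduced clause set, 7 assignments work.
(One model: hail=F, west=F, warm=F, damp=F, sun=T, green=T.)
Total: 7 + 7 = 14.

14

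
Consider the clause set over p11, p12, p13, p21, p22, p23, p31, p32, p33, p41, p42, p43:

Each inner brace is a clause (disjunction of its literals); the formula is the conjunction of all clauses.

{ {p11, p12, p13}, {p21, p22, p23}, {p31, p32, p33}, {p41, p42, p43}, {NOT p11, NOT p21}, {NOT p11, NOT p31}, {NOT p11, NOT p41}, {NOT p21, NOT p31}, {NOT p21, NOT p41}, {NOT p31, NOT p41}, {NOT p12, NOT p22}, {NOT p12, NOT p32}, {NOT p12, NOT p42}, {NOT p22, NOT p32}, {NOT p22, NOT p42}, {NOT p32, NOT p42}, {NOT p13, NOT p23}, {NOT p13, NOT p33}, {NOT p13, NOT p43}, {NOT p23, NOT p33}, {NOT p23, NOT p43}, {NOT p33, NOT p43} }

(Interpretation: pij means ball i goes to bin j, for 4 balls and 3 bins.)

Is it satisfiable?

Suppose p11 = false.
Suppose p12 = true.
From the singleton clause (NOT p22), p22 = false.
From the singleton clause (NOT p32), p32 = false.
From the singleton clause (NOT p42), p42 = false.
Suppose p21 = true.
From the singleton clause (NOT p31), p31 = false.
From the singleton clause (p33), p33 = true.
From the singleton clause (NOT p41), p41 = false.
From the singleton clause (p43), p43 = true.
That conflicts with the unit clause (NOT p43).
So p21 must be the other value — set p21 = false.
From the singleton clause (p23), p23 = true.
From the singleton clause (NOT p13), p13 = false.
From the singleton clause (NOT p33), p33 = false.
From the singleton clause (p31), p31 = true.
From the singleton clause (NOT p41), p41 = false.
From the singleton clause (p43), p43 = true.
That conflicts with the unit clause (NOT p43).
Both values of p21 lead to a conflict.
So p12 must be the other value — set p12 = false.
From the singleton clause (p13), p13 = true.
From the singleton clause (NOT p23), p23 = false.
From the singleton clause (NOT p33), p33 = false.
From the singleton clause (NOT p43), p43 = false.
Suppose p21 = true.
From the singleton clause (NOT p31), p31 = false.
From the singleton clause (p32), p32 = true.
From the singleton clause (NOT p41), p41 = false.
From the singleton clause (p42), p42 = true.
That conflicts with the unit clause (NOT p42).
So p21 must be the other value — set p21 = false.
From the singleton clause (p22), p22 = true.
From the singleton clause (NOT p32), p32 = false.
From the singleton clause (p31), p31 = true.
From the singleton clause (NOT p41), p41 = false.
From the singleton clause (p42), p42 = true.
That conflicts with the unit clause (NOT p42).
Both values of p21 lead to a conflict.
Both values of p12 lead to a conflict.
So p11 must be the other value — set p11 = true.
From the singleton clause (NOT p21), p21 = false.
From the singleton clause (NOT p31), p31 = false.
From the singleton clause (NOT p41), p41 = false.
Suppose p22 = true.
From the singleton clause (NOT p12), p12 = false.
From the singleton clause (NOT p32), p32 = false.
From the singleton clause (p33), p33 = true.
From the singleton clause (NOT p42), p42 = false.
From the singleton clause (p43), p43 = true.
That conflicts with the unit clause (NOT p43).
So p22 must be the other value — set p22 = false.
From the singleton clause (p23), p23 = true.
From the singleton clause (NOT p13), p13 = false.
From the singleton clause (NOT p33), p33 = false.
From the singleton clause (p32), p32 = true.
From the singleton clause (NOT p12), p12 = false.
From the singleton clause (NOT p42), p42 = false.
From the singleton clause (p43), p43 = true.
That conflicts with the unit clause (NOT p43).
Both values of p22 lead to a conflict.
Both values of p11 lead to a conflict.
No assignment satisfies every clause.

No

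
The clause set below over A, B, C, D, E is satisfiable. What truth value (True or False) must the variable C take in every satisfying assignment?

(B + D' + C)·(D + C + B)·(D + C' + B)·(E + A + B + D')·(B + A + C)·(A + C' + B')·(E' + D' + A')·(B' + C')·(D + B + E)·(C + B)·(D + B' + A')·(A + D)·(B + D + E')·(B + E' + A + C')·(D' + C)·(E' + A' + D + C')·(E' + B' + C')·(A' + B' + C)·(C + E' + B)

Suppose C = 0.
Unit clause (B) forces B = 1.
Unit clause (D') forces D = 0.
Unit clause (A') forces A = 0.
That conflicts with the unit clause (A).
So every satisfying assignment has C = True.

True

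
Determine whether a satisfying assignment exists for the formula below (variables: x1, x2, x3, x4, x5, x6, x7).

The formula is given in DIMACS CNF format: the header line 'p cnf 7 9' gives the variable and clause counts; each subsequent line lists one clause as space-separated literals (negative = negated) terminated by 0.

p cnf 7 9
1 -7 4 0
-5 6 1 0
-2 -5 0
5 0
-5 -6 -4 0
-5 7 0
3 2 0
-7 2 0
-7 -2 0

Unit clause (x5) forces x5 = True.
Unit clause (¬x2) forces x2 = False.
Unit clause (x7) forces x7 = True.
That conflicts with the unit clause (¬x7).
No assignment satisfies every clause.

Unsatisfiable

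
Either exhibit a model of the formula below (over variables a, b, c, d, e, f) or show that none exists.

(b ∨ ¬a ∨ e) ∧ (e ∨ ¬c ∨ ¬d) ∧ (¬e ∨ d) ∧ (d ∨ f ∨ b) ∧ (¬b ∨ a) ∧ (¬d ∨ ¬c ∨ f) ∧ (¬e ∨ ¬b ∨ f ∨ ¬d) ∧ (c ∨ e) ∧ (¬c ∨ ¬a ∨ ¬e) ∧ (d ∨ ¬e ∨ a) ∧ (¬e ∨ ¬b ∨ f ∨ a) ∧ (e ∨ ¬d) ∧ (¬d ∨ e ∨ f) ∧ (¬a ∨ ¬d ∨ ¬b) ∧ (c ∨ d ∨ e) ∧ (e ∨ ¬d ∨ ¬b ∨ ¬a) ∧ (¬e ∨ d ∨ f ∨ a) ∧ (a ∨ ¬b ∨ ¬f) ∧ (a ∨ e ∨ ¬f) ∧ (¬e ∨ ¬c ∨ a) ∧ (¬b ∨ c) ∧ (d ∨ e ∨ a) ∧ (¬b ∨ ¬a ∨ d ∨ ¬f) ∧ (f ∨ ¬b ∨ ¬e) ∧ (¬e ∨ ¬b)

Suppose e = True.
The clause (d) is unit, so d = True.
The clause (¬b) is unit, so b = False.
Suppose c = False.
No clause remains; a, f are free.

a: False, b: False, c: False, d: True, e: True, f: False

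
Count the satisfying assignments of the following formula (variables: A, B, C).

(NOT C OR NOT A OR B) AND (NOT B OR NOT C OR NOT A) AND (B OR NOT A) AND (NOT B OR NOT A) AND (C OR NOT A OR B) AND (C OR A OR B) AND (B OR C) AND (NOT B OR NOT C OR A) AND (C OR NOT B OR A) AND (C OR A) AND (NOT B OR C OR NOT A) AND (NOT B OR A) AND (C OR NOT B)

1

There are 2^3 = 8 truth assignments over (A, B, C).
Split on A. With A = true, the clauses containing A are satisfied and NOT A drops from the rest; 0 of the 2^2 = 4 assignments to the other variables satisfy what remains.
With A = false, by the same count on the reduced clause set, 1 assignment works.
(One model: A=F, B=F, C=T.)
Total: 0 + 1 = 1.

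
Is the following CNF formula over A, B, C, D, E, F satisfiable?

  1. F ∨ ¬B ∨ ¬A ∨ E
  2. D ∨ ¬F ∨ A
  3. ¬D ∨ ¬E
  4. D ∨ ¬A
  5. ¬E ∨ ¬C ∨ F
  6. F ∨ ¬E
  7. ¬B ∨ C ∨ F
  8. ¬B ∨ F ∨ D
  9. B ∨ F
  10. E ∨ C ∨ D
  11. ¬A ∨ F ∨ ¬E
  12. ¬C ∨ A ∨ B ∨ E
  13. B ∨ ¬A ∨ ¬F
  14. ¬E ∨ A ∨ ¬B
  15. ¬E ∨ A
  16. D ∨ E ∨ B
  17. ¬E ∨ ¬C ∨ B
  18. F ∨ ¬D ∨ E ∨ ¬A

Yes

Try D = True.
(¬E) alone gives E = False.
Try B = False.
(F) alone gives F = True.
(¬A) alone gives A = False.
(¬C) alone gives C = False.
Every clause now holds.
A satisfying assignment: A=False,  B=False,  C=False,  D=True,  E=False,  F=True.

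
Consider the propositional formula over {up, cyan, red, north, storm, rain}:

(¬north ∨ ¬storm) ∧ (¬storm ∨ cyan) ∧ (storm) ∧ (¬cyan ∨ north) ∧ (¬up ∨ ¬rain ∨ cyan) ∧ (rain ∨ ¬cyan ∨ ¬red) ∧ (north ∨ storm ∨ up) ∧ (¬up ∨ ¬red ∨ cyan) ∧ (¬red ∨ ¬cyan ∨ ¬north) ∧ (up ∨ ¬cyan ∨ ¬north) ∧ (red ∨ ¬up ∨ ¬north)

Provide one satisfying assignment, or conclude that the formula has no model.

(storm) alone gives storm = True.
(¬north) alone gives north = False.
(cyan) alone gives cyan = True.
But (¬cyan) is also a unit clause — contradiction.

UNSATISFIABLE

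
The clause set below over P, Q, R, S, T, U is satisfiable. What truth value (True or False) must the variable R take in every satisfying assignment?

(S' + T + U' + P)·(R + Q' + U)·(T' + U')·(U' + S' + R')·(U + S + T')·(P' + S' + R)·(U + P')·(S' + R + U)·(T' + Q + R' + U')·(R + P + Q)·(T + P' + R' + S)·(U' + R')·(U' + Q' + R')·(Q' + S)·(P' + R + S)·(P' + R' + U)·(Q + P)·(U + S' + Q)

Suppose R = 0.
Branch on Q: set Q = 0.
(P) alone gives P = 1.
(S') alone gives S = 0.
Now (S) is unsatisfied and unit — conflict.
So Q must be the other value — set Q = 1.
(U) alone gives U = 1.
(T') alone gives T = 0.
(S) alone gives S = 1.
(P) alone gives P = 1.
Now (P') is unsatisfied and unit — conflict.
Neither Q = 1 nor Q = 0 works.
So every satisfying assignment has R = True.

True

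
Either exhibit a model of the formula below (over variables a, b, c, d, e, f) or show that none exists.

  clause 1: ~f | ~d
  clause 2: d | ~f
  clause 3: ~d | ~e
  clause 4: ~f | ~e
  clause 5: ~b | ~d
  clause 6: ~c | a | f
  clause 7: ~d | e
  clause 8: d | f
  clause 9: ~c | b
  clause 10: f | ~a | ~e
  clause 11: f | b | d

Case f = 0:
From the singleton clause (d), d = 1.
From the singleton clause (~e), e = 0.
But (e) is also a unit clause — contradiction.
Backtrack on f: now try f = 1.
From the singleton clause (~d), d = 0.
But (d) is also a unit clause — contradiction.
Either choice for f ends in contradiction.

UNSATISFIABLE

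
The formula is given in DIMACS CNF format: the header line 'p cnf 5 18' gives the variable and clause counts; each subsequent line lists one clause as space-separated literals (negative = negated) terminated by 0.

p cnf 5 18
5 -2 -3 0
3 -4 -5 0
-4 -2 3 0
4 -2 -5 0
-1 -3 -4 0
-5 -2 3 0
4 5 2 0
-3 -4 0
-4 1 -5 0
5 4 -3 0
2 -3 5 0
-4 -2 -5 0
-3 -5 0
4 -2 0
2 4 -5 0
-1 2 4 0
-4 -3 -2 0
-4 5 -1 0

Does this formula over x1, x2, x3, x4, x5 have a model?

Yes, satisfiable

Case x3 = False:
Case x4 = True:
The clause (¬x5) is unit, so x5 = False.
The clause (¬x2) is unit, so x2 = False.
The clause (¬x1) is unit, so x1 = False.
This assignment satisfies each clause.
A satisfying assignment: x1 ↦ False; x2 ↦ False; x3 ↦ False; x4 ↦ True; x5 ↦ False.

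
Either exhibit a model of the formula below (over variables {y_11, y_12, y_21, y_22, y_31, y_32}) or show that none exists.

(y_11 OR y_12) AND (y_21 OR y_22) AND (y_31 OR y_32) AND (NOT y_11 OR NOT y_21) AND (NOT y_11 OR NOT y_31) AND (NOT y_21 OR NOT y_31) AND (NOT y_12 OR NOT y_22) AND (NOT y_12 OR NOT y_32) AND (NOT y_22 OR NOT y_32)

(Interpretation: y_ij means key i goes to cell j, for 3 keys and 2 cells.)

UNSATISFIABLE

Case y_11 = true:
Unit clause (NOT y_21) forces y_21 = false.
Unit clause (y_22) forces y_22 = true.
Unit clause (NOT y_31) forces y_31 = false.
Unit clause (y_32) forces y_32 = true.
Now (NOT y_32) is unsatisfied and unit — conflict.
Undo y_11 and try y_11 = false.
Unit clause (y_12) forces y_12 = true.
Unit clause (NOT y_22) forces y_22 = false.
Unit clause (y_21) forces y_21 = true.
Unit clause (NOT y_31) forces y_31 = false.
Unit clause (y_32) forces y_32 = true.
Now (NOT y_32) is unsatisfied and unit — conflict.
Both values of y_11 lead to a conflict.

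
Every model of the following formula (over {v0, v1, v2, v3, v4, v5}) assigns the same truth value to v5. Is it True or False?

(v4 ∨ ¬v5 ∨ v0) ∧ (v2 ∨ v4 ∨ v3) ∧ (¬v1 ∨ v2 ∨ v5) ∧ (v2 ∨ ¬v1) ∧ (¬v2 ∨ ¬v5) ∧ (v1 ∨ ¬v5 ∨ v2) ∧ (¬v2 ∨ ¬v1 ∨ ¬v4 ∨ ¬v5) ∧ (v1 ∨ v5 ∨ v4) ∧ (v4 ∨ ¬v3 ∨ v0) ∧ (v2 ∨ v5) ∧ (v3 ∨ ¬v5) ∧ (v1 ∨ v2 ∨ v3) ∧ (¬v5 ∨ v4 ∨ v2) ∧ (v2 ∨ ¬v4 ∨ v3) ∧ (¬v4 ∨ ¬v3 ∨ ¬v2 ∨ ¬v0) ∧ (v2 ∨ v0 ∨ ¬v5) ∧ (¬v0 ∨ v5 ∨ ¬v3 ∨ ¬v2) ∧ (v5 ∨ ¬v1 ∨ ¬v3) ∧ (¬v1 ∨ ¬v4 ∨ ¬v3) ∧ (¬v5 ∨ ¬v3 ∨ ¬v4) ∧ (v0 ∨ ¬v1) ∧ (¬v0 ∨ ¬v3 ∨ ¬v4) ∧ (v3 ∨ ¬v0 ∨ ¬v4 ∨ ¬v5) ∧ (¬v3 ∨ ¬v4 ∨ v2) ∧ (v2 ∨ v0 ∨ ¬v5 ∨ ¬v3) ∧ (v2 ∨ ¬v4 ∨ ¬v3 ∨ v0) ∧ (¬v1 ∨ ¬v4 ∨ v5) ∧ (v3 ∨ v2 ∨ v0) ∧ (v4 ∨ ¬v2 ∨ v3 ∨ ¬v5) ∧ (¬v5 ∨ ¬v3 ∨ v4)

False

Suppose v5 = True.
Unit clause (¬v2) forces v2 = False.
Unit clause (¬v1) forces v1 = False.
But (v1) is also a unit clause — contradiction.
So every satisfying assignment has v5 = False.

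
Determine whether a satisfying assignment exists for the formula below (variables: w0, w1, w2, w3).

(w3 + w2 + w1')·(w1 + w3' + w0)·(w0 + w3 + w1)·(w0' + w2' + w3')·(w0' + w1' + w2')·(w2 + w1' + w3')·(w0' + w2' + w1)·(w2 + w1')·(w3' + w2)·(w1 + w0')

Yes, satisfiable

Case w2 = 1:
Case w0 = 0:
Case w1 = 1:
All clauses hold; w3 can take either value.
A satisfying assignment: w0: 0; w1: 1; w2: 1; w3: 0.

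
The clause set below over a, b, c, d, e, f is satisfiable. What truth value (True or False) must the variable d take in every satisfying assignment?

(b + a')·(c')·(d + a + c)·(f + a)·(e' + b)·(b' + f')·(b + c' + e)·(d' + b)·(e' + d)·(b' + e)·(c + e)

Suppose d = 0.
(c') alone gives c = 0.
(a) alone gives a = 1.
(b) alone gives b = 1.
(f') alone gives f = 0.
(e') alone gives e = 0.
That conflicts with the unit clause (e).
So every satisfying assignment has d = True.

True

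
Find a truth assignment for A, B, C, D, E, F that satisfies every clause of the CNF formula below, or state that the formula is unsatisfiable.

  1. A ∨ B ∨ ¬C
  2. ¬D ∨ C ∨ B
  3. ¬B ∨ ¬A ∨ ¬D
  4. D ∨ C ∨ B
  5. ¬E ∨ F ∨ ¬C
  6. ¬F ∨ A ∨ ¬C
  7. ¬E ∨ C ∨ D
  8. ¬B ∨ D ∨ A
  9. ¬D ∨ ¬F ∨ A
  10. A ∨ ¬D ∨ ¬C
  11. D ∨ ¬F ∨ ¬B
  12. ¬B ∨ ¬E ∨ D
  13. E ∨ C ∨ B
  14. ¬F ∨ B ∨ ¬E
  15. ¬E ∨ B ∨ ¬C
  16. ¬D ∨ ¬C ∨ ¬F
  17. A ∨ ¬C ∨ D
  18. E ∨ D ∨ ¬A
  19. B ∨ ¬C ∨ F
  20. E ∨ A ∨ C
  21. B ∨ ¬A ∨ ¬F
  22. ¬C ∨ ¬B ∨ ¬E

Try A = False.
Try B = True.
The clause (D) is unit, so D = True.
The clause (¬F) is unit, so F = False.
The clause (¬C) is unit, so C = False.
The clause (E) is unit, so E = True.
Every clause now holds.

A: False; B: True; C: False; D: True; E: True; F: False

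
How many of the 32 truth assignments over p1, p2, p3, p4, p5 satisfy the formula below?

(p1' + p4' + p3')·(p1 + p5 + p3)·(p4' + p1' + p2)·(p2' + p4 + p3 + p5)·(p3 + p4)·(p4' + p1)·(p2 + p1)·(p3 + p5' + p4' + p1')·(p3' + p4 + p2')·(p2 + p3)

3

There are 2^5 = 32 truth assignments over (p1, p2, p3, p4, p5).
Split on p2. With p2 = 1, the clauses containing p2 are satisfied and p2' drops from the rest; 1 of the 2^4 = 16 assignments to the other variables satisfy what remains.
With p2 = 0, by the same count on the reduced clause set, 2 assignments work.
Total: 1 + 2 = 3.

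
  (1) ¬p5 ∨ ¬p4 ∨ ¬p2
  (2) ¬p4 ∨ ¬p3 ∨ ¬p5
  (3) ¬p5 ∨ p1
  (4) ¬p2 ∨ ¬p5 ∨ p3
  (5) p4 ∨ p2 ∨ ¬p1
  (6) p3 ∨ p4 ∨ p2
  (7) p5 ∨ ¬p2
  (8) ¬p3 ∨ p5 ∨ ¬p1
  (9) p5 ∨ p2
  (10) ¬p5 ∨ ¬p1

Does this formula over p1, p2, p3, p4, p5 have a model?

No

Branch on p5: set p5 = False.
(¬p2) alone gives p2 = False.
That conflicts with the unit clause (p2).
Undo p5 and try p5 = True.
(p1) alone gives p1 = True.
That conflicts with the unit clause (¬p1).
Both values of p5 lead to a conflict.
No assignment satisfies every clause.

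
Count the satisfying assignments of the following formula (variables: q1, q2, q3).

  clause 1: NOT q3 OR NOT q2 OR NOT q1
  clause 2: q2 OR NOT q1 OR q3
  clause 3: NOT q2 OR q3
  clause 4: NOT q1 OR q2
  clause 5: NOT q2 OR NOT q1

3

There are 2^3 = 8 truth assignments over (q1, q2, q3).
Check each against the 5 clauses (columns in the order q1, q2, q3):
  F F F  ✓ satisfies all
  F F T  ✓ satisfies all
  F T F  ✗ fails (NOT q2 OR q3)
  F T T  ✓ satisfies all
  T F F  ✗ fails (q2 OR NOT q1 OR q3)
  T F T  ✗ fails (NOT q1 OR q2)
  T T F  ✗ fails (NOT q2 OR q3)
  T T T  ✗ fails (NOT q3 OR NOT q2 OR NOT q1)
3 of the 8 rows are models.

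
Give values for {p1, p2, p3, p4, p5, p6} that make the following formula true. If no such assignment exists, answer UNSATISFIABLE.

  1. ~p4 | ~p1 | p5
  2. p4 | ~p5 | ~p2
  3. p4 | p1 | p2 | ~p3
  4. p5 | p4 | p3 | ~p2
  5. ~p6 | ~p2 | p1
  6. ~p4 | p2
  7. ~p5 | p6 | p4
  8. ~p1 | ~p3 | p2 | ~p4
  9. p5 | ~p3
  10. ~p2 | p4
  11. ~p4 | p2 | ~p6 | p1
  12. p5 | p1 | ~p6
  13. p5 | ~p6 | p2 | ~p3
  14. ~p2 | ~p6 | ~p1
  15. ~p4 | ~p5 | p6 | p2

Suppose p4 = 1.
The clause (p2) is unit, so p2 = 1.
Suppose p1 = 0.
The clause (~p6) is unit, so p6 = 0.
Suppose p5 = 0.
The clause (~p3) is unit, so p3 = 0.
This assignment satisfies each clause.

p1: 0,  p2: 1,  p3: 0,  p4: 1,  p5: 0,  p6: 0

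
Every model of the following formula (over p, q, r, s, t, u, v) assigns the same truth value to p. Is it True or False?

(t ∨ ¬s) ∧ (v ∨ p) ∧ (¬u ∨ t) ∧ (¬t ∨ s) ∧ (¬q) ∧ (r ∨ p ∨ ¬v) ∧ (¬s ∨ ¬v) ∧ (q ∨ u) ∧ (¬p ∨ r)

True

Suppose p = False.
(v) alone gives v = True.
(¬q) alone gives q = False.
(r) alone gives r = True.
(¬s) alone gives s = False.
(¬t) alone gives t = False.
(¬u) alone gives u = False.
That conflicts with the unit clause (u).
So every satisfying assignment has p = True.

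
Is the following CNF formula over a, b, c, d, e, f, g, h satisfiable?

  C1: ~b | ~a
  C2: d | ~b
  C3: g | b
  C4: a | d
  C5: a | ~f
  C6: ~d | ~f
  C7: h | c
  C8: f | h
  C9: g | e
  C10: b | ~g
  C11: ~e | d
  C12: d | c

Satisfiable

Try b = 1.
The clause (~a) is unit, so a = 0.
The clause (d) is unit, so d = 1.
The clause (~f) is unit, so f = 0.
The clause (h) is unit, so h = 1.
Try g = 0.
The clause (e) is unit, so e = 1.
All clauses hold; c can take either value.
A satisfying assignment: a ↦ 0,  b ↦ 1,  c ↦ 0,  d ↦ 1,  e ↦ 1,  f ↦ 0,  g ↦ 0,  h ↦ 1.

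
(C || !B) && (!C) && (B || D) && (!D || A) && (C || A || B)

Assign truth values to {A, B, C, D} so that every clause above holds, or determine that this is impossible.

From the singleton clause (!C), C = false.
From the singleton clause (!B), B = false.
From the singleton clause (D), D = true.
From the singleton clause (A), A = true.
Every clause now holds.

A=true; B=false; C=false; D=true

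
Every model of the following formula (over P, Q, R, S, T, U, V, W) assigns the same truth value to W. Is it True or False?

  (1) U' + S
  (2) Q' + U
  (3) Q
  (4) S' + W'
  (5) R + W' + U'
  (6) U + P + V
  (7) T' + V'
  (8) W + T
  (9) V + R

Suppose W = 1.
The clause (Q) is unit, so Q = 1.
The clause (U) is unit, so U = 1.
The clause (S) is unit, so S = 1.
That conflicts with the unit clause (S').
So every satisfying assignment has W = False.

False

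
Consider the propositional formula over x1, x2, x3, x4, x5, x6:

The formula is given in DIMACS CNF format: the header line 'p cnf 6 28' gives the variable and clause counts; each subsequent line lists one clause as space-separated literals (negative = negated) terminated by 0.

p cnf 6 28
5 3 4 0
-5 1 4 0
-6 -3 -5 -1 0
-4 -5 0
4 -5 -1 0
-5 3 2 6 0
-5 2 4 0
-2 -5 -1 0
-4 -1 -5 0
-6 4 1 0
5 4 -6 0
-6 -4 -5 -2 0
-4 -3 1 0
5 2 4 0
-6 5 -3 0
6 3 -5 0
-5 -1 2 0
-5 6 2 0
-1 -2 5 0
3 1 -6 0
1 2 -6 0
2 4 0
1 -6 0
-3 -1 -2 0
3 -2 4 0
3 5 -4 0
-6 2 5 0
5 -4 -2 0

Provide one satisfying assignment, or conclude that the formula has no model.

Try x4 = True.
The clause (¬x5) is unit, so x5 = False.
The clause (x3) is unit, so x3 = True.
The clause (x1) is unit, so x1 = True.
The clause (¬x6) is unit, so x6 = False.
The clause (¬x2) is unit, so x2 = False.
Every clause now holds.

x1=True,  x2=False,  x3=True,  x4=True,  x5=False,  x6=False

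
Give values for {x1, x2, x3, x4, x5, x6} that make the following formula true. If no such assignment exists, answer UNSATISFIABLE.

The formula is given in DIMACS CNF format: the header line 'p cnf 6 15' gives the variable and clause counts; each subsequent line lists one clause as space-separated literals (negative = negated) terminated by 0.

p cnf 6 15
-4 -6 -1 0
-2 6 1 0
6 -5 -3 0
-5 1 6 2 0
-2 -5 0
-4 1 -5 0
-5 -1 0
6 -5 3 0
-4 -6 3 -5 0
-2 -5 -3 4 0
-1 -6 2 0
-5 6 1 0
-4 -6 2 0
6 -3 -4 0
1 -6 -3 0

x1: True; x2: False; x3: False; x4: False; x5: False; x6: False

Suppose x2 = False.
Suppose x5 = False.
Suppose x1 = True.
Unit clause (¬x6) forces x6 = False.
Suppose x3 = False.
All clauses hold; x4 can take either value.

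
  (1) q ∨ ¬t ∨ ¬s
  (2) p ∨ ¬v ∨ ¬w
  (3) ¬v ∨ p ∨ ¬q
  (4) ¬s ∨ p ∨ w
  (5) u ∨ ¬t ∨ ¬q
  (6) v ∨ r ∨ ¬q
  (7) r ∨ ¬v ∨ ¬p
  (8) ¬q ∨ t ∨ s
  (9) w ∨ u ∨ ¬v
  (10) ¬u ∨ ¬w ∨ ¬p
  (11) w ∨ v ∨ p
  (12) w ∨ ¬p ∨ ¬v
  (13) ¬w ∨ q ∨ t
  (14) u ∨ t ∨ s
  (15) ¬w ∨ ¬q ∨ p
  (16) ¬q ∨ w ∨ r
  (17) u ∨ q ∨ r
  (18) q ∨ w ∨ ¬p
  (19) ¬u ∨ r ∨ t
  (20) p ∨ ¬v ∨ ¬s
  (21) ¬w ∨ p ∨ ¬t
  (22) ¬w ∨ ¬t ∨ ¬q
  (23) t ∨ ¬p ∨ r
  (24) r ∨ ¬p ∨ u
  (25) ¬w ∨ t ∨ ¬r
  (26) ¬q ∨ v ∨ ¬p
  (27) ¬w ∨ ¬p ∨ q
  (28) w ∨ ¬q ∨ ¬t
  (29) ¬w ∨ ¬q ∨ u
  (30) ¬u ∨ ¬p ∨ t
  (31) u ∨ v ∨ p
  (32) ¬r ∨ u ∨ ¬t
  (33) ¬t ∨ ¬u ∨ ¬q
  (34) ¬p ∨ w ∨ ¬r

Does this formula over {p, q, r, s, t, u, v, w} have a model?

Yes

Branch on q: set q = False.
Branch on t: set t = True.
(¬s) alone gives s = False.
Branch on u: set u = True.
Branch on w: set w = False.
(¬p) alone gives p = False.
(v) alone gives v = True.
Every clause is now satisfied; r is unconstrained.
A satisfying assignment: p=False; q=False; r=True; s=False; t=True; u=True; v=True; w=False.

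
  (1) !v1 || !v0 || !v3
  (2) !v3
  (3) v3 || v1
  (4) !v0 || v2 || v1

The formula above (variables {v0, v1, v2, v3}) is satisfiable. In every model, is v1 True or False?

Suppose v1 = false.
(!v3) alone gives v3 = false.
Now (v3) is unsatisfied and unit — conflict.
So every satisfying assignment has v1 = True.

True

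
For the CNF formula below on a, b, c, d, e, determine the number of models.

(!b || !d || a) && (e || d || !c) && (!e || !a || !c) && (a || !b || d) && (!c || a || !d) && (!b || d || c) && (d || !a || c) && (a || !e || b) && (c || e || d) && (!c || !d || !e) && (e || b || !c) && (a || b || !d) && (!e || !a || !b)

4

There are 2^5 = 32 truth assignments over (a, b, c, d, e).
Split on c. With c = true, the clauses containing c are satisfied and !c drops from the rest; 1 of the 2^4 = 16 assignments to the other variables satisfy what remains.
With c = false, by the same count on the reduced clause set, 3 assignments work.
Total: 1 + 3 = 4.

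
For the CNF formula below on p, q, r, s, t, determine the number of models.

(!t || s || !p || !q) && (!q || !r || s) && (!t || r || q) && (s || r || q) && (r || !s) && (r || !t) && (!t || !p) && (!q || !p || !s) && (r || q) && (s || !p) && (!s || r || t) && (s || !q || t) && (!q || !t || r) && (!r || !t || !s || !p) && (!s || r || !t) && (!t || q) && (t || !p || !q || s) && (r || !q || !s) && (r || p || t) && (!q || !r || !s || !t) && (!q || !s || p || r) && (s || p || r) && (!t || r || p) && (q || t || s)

3

There are 2^5 = 32 truth assignments over (p, q, r, s, t).
Split on p. With p = true, the clauses containing p are satisfied and !p drops from the rest; 1 of the 2^4 = 16 assignments to the other variables satisfy what remains.
With p = false, by the same count on the reduced clause set, 2 assignments work.
(One model: p=F, q=F, r=T, s=T, t=F.)
Total: 1 + 2 = 3.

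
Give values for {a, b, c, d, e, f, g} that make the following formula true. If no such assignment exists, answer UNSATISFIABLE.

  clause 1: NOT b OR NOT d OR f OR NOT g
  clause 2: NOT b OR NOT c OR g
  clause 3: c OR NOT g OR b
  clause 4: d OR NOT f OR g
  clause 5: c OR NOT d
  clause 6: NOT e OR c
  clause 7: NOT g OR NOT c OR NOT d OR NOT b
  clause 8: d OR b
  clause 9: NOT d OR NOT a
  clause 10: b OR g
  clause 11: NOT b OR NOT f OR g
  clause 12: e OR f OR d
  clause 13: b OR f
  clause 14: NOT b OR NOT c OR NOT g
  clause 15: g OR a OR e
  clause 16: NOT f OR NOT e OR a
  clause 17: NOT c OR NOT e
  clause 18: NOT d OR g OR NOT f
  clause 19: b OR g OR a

a: false; b: true; c: false; d: false; e: false; f: true; g: true

Branch on c: set c = false.
(NOT d) alone gives d = false.
(NOT e) alone gives e = false.
(b) alone gives b = true.
(f) alone gives f = true.
(g) alone gives g = true.
No clause remains; a is free.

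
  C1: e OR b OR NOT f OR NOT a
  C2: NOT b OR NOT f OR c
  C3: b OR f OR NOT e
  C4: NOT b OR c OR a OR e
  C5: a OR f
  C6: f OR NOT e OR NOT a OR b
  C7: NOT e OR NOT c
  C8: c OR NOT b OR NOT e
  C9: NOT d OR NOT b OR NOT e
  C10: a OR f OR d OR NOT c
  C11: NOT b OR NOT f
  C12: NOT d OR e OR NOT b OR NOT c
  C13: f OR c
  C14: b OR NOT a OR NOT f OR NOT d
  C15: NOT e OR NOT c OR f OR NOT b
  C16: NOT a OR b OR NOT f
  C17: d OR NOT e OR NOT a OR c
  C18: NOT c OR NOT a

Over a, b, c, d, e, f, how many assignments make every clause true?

6

There are 2^6 = 64 truth assignments over (a, b, c, d, e, f).
Split on d. With d = true, the clauses containing d are satisfied and NOT d drops from the rest; 3 of the 2^5 = 32 assignments to the other variables satisfy what remains.
With d = false, by the same count on the reduced clause set, 3 assignments work.
Total: 3 + 3 = 6.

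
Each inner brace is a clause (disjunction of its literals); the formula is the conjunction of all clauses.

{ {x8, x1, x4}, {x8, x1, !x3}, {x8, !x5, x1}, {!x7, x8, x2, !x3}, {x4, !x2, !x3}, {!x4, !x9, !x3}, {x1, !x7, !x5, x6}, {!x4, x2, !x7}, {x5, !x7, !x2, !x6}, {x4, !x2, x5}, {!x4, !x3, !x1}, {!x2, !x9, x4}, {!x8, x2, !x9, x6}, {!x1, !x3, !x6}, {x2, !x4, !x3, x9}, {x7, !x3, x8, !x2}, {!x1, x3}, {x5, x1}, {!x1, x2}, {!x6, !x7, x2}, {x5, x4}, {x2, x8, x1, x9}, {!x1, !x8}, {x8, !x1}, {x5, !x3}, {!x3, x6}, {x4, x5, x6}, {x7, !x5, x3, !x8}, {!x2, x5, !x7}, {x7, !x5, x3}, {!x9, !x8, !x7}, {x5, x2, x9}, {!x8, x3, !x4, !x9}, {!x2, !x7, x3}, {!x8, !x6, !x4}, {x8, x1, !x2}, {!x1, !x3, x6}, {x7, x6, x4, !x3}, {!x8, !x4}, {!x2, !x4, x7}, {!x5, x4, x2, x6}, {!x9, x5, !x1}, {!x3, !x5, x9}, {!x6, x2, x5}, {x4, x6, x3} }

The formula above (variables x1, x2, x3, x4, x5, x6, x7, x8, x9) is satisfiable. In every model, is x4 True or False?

Suppose x4 = true.
Unit clause (!x8) forces x8 = false.
Unit clause (!x1) forces x1 = false.
Unit clause (!x3) forces x3 = false.
Unit clause (!x5) forces x5 = false.
Now (x5) is unsatisfied and unit — conflict.
So every satisfying assignment has x4 = False.

False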